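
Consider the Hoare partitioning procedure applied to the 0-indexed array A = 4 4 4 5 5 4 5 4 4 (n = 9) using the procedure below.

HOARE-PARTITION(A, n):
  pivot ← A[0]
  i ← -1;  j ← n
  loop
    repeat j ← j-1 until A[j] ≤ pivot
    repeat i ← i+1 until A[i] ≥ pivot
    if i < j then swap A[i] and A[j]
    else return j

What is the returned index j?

2

pivot=4
j stops at 8 (4), i stops at 0 (4); swap ⇒ 4 4 4 5 5 4 5 4 4
j stops at 7 (4), i stops at 1 (4); swap ⇒ 4 4 4 5 5 4 5 4 4
j stops at 5 (4), i stops at 2 (4); swap ⇒ 4 4 4 5 5 4 5 4 4
j stops at 2, i stops at 3; i≥j ⇒ return 2. A=4 4 4 5 5 4 5 4 4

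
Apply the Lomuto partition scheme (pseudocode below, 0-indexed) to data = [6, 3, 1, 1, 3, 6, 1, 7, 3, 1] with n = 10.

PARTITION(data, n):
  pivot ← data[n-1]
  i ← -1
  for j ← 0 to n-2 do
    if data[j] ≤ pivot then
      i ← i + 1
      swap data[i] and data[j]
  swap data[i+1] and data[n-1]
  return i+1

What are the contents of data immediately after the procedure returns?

pivot = data[9] = 1; i = -1
j=0: data[0]=6 > 1 → no swap
j=1: data[1]=3 > 1 → no swap
j=2: data[2]=1 ≤ 1 → i=0, swap data[0],data[2] → [1, 3, 6, 1, 3, 6, 1, 7, 3, 1]
j=3: data[3]=1 ≤ 1 → i=1, swap data[1],data[3] → [1, 1, 6, 3, 3, 6, 1, 7, 3, 1]
j=4: data[4]=3 > 1 → no swap
j=5: data[5]=6 > 1 → no swap
j=6: data[6]=1 ≤ 1 → i=2, swap data[2],data[6] → [1, 1, 1, 3, 3, 6, 6, 7, 3, 1]
j=7: data[7]=7 > 1 → no swap
j=8: data[8]=3 > 1 → no swap
final swap data[3],data[9] → [1, 1, 1, 1, 3, 6, 6, 7, 3, 3]; return 3

[1, 1, 1, 1, 3, 6, 6, 7, 3, 3]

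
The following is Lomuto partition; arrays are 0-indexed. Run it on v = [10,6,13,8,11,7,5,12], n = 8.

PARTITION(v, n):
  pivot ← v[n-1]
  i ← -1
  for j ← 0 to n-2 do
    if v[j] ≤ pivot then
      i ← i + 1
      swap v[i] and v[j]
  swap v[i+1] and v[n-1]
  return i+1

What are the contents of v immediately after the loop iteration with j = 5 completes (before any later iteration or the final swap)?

[10,6,8,11,7,13,5,12]

pivot = v[7] = 12; i = -1
j=0: v[0]=10 ≤ 12 → i=0, swap v[0],v[0] (no change) → [10,6,13,8,11,7,5,12]
j=1: v[1]=6 ≤ 12 → i=1, swap v[1],v[1] (no change) → [10,6,13,8,11,7,5,12]
j=2: v[2]=13 > 12 → no swap
j=3: v[3]=8 ≤ 12 → i=2, swap v[2],v[3] → [10,6,8,13,11,7,5,12]
j=4: v[4]=11 ≤ 12 → i=3, swap v[3],v[4] → [10,6,8,11,13,7,5,12]
j=5: v[5]=7 ≤ 12 → i=4, swap v[4],v[5] → [10,6,8,11,7,13,5,12]
(after j=5) v = [10,6,8,11,7,13,5,12]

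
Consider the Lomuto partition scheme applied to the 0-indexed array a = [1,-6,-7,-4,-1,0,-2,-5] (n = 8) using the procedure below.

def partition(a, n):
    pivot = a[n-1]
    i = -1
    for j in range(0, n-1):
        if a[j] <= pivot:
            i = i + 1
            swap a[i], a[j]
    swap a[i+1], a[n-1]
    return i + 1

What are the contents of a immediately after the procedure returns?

pivot=-5, i=-1
j=0: 1>-5, skip
j=1: -6≤-5, i=0, swap(0,1) ⇒ [-6,1,-7,-4,-1,0,-2,-5]
j=2: -7≤-5, i=1, swap(1,2) ⇒ [-6,-7,1,-4,-1,0,-2,-5]
j=3: -4>-5, skip
j=4: -1>-5, skip
j=5: 0>-5, skip
j=6: -2>-5, skip
swap(2,7) ⇒ [-6,-7,-5,-4,-1,0,-2,1]; return 2

[-6,-7,-5,-4,-1,0,-2,1]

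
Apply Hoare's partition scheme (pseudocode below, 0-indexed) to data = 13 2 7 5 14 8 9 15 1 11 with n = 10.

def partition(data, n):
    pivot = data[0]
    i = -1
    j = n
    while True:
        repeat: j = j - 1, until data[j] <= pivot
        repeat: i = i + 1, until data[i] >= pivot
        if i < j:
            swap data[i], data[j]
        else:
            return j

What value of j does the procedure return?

pivot = data[0] = 13; i = -1, j = 10
j→9 (data[9]=11≤13), i→0 (data[0]=13≥13); i<j, swap → 11 2 7 5 14 8 9 15 1 13
j→8 (data[8]=1≤13), i→4 (data[4]=14≥13); i<j, swap → 11 2 7 5 1 8 9 15 14 13
j→6, i→7; i≥j, return j=6. data = 11 2 7 5 1 8 9 15 14 13

6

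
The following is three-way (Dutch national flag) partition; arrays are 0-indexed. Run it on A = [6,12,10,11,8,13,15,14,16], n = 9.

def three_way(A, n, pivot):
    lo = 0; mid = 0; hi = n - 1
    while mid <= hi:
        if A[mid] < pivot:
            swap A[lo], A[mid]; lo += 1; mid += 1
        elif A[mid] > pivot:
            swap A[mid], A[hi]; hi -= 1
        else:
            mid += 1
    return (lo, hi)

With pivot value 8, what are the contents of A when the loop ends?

pivot = 8; lo=0, mid=0, hi=8
A[mid]=6<8: swap A[0],A[0]; lo=1,mid=1 → [6,12,10,11,8,13,15,14,16]
A[mid]=12>8: swap A[1],A[8]; hi=7 → [6,16,10,11,8,13,15,14,12]
A[mid]=16>8: swap A[1],A[7]; hi=6 → [6,14,10,11,8,13,15,16,12]
A[mid]=14>8: swap A[1],A[6]; hi=5 → [6,15,10,11,8,13,14,16,12]
A[mid]=15>8: swap A[1],A[5]; hi=4 → [6,13,10,11,8,15,14,16,12]
A[mid]=13>8: swap A[1],A[4]; hi=3 → [6,8,10,11,13,15,14,16,12]
A[mid]=8=8: mid=2
A[mid]=10>8: swap A[2],A[3]; hi=2 → [6,8,11,10,13,15,14,16,12]
A[mid]=11>8: swap A[2],A[2]; hi=1 → [6,8,11,10,13,15,14,16,12]
end: lo=1, hi=1; A = [6,8,11,10,13,15,14,16,12]

[6,8,11,10,13,15,14,16,12]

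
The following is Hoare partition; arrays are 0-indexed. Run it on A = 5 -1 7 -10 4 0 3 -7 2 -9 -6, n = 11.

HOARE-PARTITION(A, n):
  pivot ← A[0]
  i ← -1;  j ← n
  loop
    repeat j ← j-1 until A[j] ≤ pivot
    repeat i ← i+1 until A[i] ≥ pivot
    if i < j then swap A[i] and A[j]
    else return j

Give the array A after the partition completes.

pivot = A[0] = 5; i = -1, j = 11
j→10 (A[10]=-6≤5), i→0 (A[0]=5≥5); i<j, swap → -6 -1 7 -10 4 0 3 -7 2 -9 5
j→9 (A[9]=-9≤5), i→2 (A[2]=7≥5); i<j, swap → -6 -1 -9 -10 4 0 3 -7 2 7 5
j→8, i→9; i≥j, return j=8. A = -6 -1 -9 -10 4 0 3 -7 2 7 5

-6 -1 -9 -10 4 0 3 -7 2 7 5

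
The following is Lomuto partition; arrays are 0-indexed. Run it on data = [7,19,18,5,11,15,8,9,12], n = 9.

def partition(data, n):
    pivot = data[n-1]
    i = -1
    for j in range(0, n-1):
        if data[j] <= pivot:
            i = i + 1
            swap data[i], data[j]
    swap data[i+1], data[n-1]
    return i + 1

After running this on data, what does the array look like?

pivot=12, i=-1
j=0: 7≤12, i=0, swap(0,0) ⇒ [7,19,18,5,11,15,8,9,12]
j=1: 19>12, skip
j=2: 18>12, skip
j=3: 5≤12, i=1, swap(1,3) ⇒ [7,5,18,19,11,15,8,9,12]
j=4: 11≤12, i=2, swap(2,4) ⇒ [7,5,11,19,18,15,8,9,12]
j=5: 15>12, skip
j=6: 8≤12, i=3, swap(3,6) ⇒ [7,5,11,8,18,15,19,9,12]
j=7: 9≤12, i=4, swap(4,7) ⇒ [7,5,11,8,9,15,19,18,12]
swap(5,8) ⇒ [7,5,11,8,9,12,19,18,15]; return 5

[7,5,11,8,9,12,19,18,15]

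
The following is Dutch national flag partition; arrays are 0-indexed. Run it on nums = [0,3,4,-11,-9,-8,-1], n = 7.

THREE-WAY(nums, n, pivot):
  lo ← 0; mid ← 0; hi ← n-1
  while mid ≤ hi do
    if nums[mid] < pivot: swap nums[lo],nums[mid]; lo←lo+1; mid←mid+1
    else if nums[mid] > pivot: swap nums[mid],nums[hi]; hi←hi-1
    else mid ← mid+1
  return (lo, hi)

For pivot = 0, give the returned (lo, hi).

(4, 4)

lo=0 mid=0 hi=6
0=0: mid=1
3>0: swap(1,6), hi=5 ⇒ [0,-1,4,-11,-9,-8,3]
-1<0: swap(0,1), lo=1 mid=2 ⇒ [-1,0,4,-11,-9,-8,3]
4>0: swap(2,5), hi=4 ⇒ [-1,0,-8,-11,-9,4,3]
-8<0: swap(1,2), lo=2 mid=3 ⇒ [-1,-8,0,-11,-9,4,3]
-11<0: swap(2,3), lo=3 mid=4 ⇒ [-1,-8,-11,0,-9,4,3]
-9<0: swap(3,4), lo=4 mid=5 ⇒ [-1,-8,-11,-9,0,4,3]
done. lo=4 hi=4; nums=[-1,-8,-11,-9,0,4,3]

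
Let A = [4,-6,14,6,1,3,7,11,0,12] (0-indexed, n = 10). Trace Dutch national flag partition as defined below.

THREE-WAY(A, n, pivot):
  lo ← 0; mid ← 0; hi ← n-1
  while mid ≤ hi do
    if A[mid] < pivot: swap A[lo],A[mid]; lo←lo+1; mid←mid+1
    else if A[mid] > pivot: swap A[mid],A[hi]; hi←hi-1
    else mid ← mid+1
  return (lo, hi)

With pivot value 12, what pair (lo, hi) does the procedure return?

(8, 8)

pivot = 12; lo=0, mid=0, hi=9
A[mid]=4<12: swap A[0],A[0]; lo=1,mid=1 → [4,-6,14,6,1,3,7,11,0,12]
A[mid]=-6<12: swap A[1],A[1]; lo=2,mid=2 → [4,-6,14,6,1,3,7,11,0,12]
A[mid]=14>12: swap A[2],A[9]; hi=8 → [4,-6,12,6,1,3,7,11,0,14]
A[mid]=12=12: mid=3
A[mid]=6<12: swap A[2],A[3]; lo=3,mid=4 → [4,-6,6,12,1,3,7,11,0,14]
A[mid]=1<12: swap A[3],A[4]; lo=4,mid=5 → [4,-6,6,1,12,3,7,11,0,14]
A[mid]=3<12: swap A[4],A[5]; lo=5,mid=6 → [4,-6,6,1,3,12,7,11,0,14]
A[mid]=7<12: swap A[5],A[6]; lo=6,mid=7 → [4,-6,6,1,3,7,12,11,0,14]
A[mid]=11<12: swap A[6],A[7]; lo=7,mid=8 → [4,-6,6,1,3,7,11,12,0,14]
A[mid]=0<12: swap A[7],A[8]; lo=8,mid=9 → [4,-6,6,1,3,7,11,0,12,14]
end: lo=8, hi=8; A = [4,-6,6,1,3,7,11,0,12,14]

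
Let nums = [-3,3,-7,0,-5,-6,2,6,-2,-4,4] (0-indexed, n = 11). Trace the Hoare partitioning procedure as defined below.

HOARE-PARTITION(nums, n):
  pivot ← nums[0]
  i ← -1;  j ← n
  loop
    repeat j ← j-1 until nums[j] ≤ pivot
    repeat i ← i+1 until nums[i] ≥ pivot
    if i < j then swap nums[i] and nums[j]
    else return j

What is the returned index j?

pivot=-3
j stops at 9 (-4), i stops at 0 (-3); swap ⇒ [-4,3,-7,0,-5,-6,2,6,-2,-3,4]
j stops at 5 (-6), i stops at 1 (3); swap ⇒ [-4,-6,-7,0,-5,3,2,6,-2,-3,4]
j stops at 4 (-5), i stops at 3 (0); swap ⇒ [-4,-6,-7,-5,0,3,2,6,-2,-3,4]
j stops at 3, i stops at 4; i≥j ⇒ return 3. nums=[-4,-6,-7,-5,0,3,2,6,-2,-3,4]

3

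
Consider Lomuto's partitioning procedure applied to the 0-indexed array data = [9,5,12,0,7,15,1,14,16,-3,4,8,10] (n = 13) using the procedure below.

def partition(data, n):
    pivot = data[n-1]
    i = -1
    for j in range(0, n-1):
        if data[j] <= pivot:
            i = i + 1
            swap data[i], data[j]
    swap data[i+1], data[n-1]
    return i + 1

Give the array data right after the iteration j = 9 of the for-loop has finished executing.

[9,5,0,7,1,-3,12,14,16,15,4,8,10]

pivot = data[12] = 10; i = -1
j=0: data[0]=9 ≤ 10 → i=0, swap data[0],data[0] (no change) → [9,5,12,0,7,15,1,14,16,-3,4,8,10]
j=1: data[1]=5 ≤ 10 → i=1, swap data[1],data[1] (no change) → [9,5,12,0,7,15,1,14,16,-3,4,8,10]
j=2: data[2]=12 > 10 → no swap
j=3: data[3]=0 ≤ 10 → i=2, swap data[2],data[3] → [9,5,0,12,7,15,1,14,16,-3,4,8,10]
j=4: data[4]=7 ≤ 10 → i=3, swap data[3],data[4] → [9,5,0,7,12,15,1,14,16,-3,4,8,10]
j=5: data[5]=15 > 10 → no swap
j=6: data[6]=1 ≤ 10 → i=4, swap data[4],data[6] → [9,5,0,7,1,15,12,14,16,-3,4,8,10]
j=7: data[7]=14 > 10 → no swap
j=8: data[8]=16 > 10 → no swap
j=9: data[9]=-3 ≤ 10 → i=5, swap data[5],data[9] → [9,5,0,7,1,-3,12,14,16,15,4,8,10]
(after j=9) data = [9,5,0,7,1,-3,12,14,16,15,4,8,10]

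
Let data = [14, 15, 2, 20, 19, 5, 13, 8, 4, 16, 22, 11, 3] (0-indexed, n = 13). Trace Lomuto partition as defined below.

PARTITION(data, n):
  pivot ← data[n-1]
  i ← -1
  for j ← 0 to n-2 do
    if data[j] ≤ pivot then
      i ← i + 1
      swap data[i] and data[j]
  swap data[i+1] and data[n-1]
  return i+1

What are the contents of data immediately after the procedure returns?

[2, 3, 14, 20, 19, 5, 13, 8, 4, 16, 22, 11, 15]

pivot=3, i=-1
j=0: 14>3, skip
j=1: 15>3, skip
j=2: 2≤3, i=0, swap(0,2) ⇒ [2, 15, 14, 20, 19, 5, 13, 8, 4, 16, 22, 11, 3]
j=3: 20>3, skip
j=4: 19>3, skip
j=5: 5>3, skip
j=6: 13>3, skip
j=7: 8>3, skip
j=8: 4>3, skip
j=9: 16>3, skip
j=10: 22>3, skip
j=11: 11>3, skip
swap(1,12) ⇒ [2, 3, 14, 20, 19, 5, 13, 8, 4, 16, 22, 11, 15]; return 1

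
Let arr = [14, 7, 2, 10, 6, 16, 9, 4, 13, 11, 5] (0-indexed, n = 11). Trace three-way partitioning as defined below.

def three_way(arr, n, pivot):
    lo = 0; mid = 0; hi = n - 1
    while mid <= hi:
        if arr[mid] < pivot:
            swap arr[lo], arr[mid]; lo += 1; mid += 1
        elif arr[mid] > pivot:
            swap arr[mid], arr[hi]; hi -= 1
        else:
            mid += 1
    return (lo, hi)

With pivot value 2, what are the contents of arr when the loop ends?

lo=0 mid=0 hi=10
14>2: swap(0,10), hi=9 ⇒ [5, 7, 2, 10, 6, 16, 9, 4, 13, 11, 14]
5>2: swap(0,9), hi=8 ⇒ [11, 7, 2, 10, 6, 16, 9, 4, 13, 5, 14]
11>2: swap(0,8), hi=7 ⇒ [13, 7, 2, 10, 6, 16, 9, 4, 11, 5, 14]
13>2: swap(0,7), hi=6 ⇒ [4, 7, 2, 10, 6, 16, 9, 13, 11, 5, 14]
4>2: swap(0,6), hi=5 ⇒ [9, 7, 2, 10, 6, 16, 4, 13, 11, 5, 14]
9>2: swap(0,5), hi=4 ⇒ [16, 7, 2, 10, 6, 9, 4, 13, 11, 5, 14]
16>2: swap(0,4), hi=3 ⇒ [6, 7, 2, 10, 16, 9, 4, 13, 11, 5, 14]
6>2: swap(0,3), hi=2 ⇒ [10, 7, 2, 6, 16, 9, 4, 13, 11, 5, 14]
10>2: swap(0,2), hi=1 ⇒ [2, 7, 10, 6, 16, 9, 4, 13, 11, 5, 14]
2=2: mid=1
7>2: swap(1,1), hi=0 ⇒ [2, 7, 10, 6, 16, 9, 4, 13, 11, 5, 14]
done. lo=0 hi=0; arr=[2, 7, 10, 6, 16, 9, 4, 13, 11, 5, 14]

[2, 7, 10, 6, 16, 9, 4, 13, 11, 5, 14]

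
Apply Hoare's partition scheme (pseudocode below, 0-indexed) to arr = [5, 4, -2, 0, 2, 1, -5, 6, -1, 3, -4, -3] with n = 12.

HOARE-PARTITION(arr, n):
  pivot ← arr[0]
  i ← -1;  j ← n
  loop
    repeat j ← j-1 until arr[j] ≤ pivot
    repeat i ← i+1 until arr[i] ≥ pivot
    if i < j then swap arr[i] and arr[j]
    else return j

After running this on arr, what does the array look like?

pivot=5
j stops at 11 (-3), i stops at 0 (5); swap ⇒ [-3, 4, -2, 0, 2, 1, -5, 6, -1, 3, -4, 5]
j stops at 10 (-4), i stops at 7 (6); swap ⇒ [-3, 4, -2, 0, 2, 1, -5, -4, -1, 3, 6, 5]
j stops at 9, i stops at 10; i≥j ⇒ return 9. arr=[-3, 4, -2, 0, 2, 1, -5, -4, -1, 3, 6, 5]

[-3, 4, -2, 0, 2, 1, -5, -4, -1, 3, 6, 5]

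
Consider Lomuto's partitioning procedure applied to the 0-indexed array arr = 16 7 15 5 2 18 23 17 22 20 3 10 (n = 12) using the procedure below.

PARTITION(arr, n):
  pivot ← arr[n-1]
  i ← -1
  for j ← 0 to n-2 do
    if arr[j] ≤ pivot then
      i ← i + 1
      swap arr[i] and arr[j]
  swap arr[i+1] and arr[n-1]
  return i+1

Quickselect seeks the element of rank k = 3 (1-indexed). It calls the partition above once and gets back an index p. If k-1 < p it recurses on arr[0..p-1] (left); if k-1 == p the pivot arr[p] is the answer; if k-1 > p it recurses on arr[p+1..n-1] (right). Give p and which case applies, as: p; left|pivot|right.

4; left

pivot = arr[11] = 10; i = -1
j=0: arr[0]=16 > 10 → no swap
j=1: arr[1]=7 ≤ 10 → i=0, swap arr[0],arr[1] → 7 16 15 5 2 18 23 17 22 20 3 10
j=2: arr[2]=15 > 10 → no swap
j=3: arr[3]=5 ≤ 10 → i=1, swap arr[1],arr[3] → 7 5 15 16 2 18 23 17 22 20 3 10
j=4: arr[4]=2 ≤ 10 → i=2, swap arr[2],arr[4] → 7 5 2 16 15 18 23 17 22 20 3 10
j=5: arr[5]=18 > 10 → no swap
j=6: arr[6]=23 > 10 → no swap
j=7: arr[7]=17 > 10 → no swap
j=8: arr[8]=22 > 10 → no swap
j=9: arr[9]=20 > 10 → no swap
j=10: arr[10]=3 ≤ 10 → i=3, swap arr[3],arr[10] → 7 5 2 3 15 18 23 17 22 20 16 10
final swap arr[4],arr[11] → 7 5 2 3 10 18 23 17 22 20 16 15; return 4
p = 4; k-1 = 2 < 4 ⇒ left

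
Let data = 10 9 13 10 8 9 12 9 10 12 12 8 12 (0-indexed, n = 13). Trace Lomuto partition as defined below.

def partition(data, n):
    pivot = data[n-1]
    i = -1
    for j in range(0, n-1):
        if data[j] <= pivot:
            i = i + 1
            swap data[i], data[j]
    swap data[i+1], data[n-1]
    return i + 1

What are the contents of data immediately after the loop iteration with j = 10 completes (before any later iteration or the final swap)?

pivot=12, i=-1
j=0: 10≤12, i=0, swap(0,0) ⇒ 10 9 13 10 8 9 12 9 10 12 12 8 12
j=1: 9≤12, i=1, swap(1,1) ⇒ 10 9 13 10 8 9 12 9 10 12 12 8 12
j=2: 13>12, skip
j=3: 10≤12, i=2, swap(2,3) ⇒ 10 9 10 13 8 9 12 9 10 12 12 8 12
j=4: 8≤12, i=3, swap(3,4) ⇒ 10 9 10 8 13 9 12 9 10 12 12 8 12
j=5: 9≤12, i=4, swap(4,5) ⇒ 10 9 10 8 9 13 12 9 10 12 12 8 12
j=6: 12≤12, i=5, swap(5,6) ⇒ 10 9 10 8 9 12 13 9 10 12 12 8 12
j=7: 9≤12, i=6, swap(6,7) ⇒ 10 9 10 8 9 12 9 13 10 12 12 8 12
j=8: 10≤12, i=7, swap(7,8) ⇒ 10 9 10 8 9 12 9 10 13 12 12 8 12
j=9: 12≤12, i=8, swap(8,9) ⇒ 10 9 10 8 9 12 9 10 12 13 12 8 12
j=10: 12≤12, i=9, swap(9,10) ⇒ 10 9 10 8 9 12 9 10 12 12 13 8 12
(after j=10) data = 10 9 10 8 9 12 9 10 12 12 13 8 12

10 9 10 8 9 12 9 10 12 12 13 8 12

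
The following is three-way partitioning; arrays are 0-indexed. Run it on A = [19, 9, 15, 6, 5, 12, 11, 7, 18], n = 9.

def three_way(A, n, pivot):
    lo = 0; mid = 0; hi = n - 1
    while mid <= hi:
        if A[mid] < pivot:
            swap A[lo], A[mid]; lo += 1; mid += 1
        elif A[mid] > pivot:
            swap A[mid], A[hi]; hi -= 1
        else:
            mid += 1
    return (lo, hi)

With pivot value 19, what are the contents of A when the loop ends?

[9, 15, 6, 5, 12, 11, 7, 18, 19]

pivot = 19; lo=0, mid=0, hi=8
A[mid]=19=19: mid=1
A[mid]=9<19: swap A[0],A[1]; lo=1,mid=2 → [9, 19, 15, 6, 5, 12, 11, 7, 18]
A[mid]=15<19: swap A[1],A[2]; lo=2,mid=3 → [9, 15, 19, 6, 5, 12, 11, 7, 18]
A[mid]=6<19: swap A[2],A[3]; lo=3,mid=4 → [9, 15, 6, 19, 5, 12, 11, 7, 18]
A[mid]=5<19: swap A[3],A[4]; lo=4,mid=5 → [9, 15, 6, 5, 19, 12, 11, 7, 18]
A[mid]=12<19: swap A[4],A[5]; lo=5,mid=6 → [9, 15, 6, 5, 12, 19, 11, 7, 18]
A[mid]=11<19: swap A[5],A[6]; lo=6,mid=7 → [9, 15, 6, 5, 12, 11, 19, 7, 18]
A[mid]=7<19: swap A[6],A[7]; lo=7,mid=8 → [9, 15, 6, 5, 12, 11, 7, 19, 18]
A[mid]=18<19: swap A[7],A[8]; lo=8,mid=9 → [9, 15, 6, 5, 12, 11, 7, 18, 19]
end: lo=8, hi=8; A = [9, 15, 6, 5, 12, 11, 7, 18, 19]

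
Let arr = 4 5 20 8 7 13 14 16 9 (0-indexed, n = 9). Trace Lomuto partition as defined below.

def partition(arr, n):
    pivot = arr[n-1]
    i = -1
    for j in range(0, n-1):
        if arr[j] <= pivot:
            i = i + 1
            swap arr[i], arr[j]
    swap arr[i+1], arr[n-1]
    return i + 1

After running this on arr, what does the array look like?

pivot=9, i=-1
j=0: 4≤9, i=0, swap(0,0) ⇒ 4 5 20 8 7 13 14 16 9
j=1: 5≤9, i=1, swap(1,1) ⇒ 4 5 20 8 7 13 14 16 9
j=2: 20>9, skip
j=3: 8≤9, i=2, swap(2,3) ⇒ 4 5 8 20 7 13 14 16 9
j=4: 7≤9, i=3, swap(3,4) ⇒ 4 5 8 7 20 13 14 16 9
j=5: 13>9, skip
j=6: 14>9, skip
j=7: 16>9, skip
swap(4,8) ⇒ 4 5 8 7 9 13 14 16 20; return 4

4 5 8 7 9 13 14 16 20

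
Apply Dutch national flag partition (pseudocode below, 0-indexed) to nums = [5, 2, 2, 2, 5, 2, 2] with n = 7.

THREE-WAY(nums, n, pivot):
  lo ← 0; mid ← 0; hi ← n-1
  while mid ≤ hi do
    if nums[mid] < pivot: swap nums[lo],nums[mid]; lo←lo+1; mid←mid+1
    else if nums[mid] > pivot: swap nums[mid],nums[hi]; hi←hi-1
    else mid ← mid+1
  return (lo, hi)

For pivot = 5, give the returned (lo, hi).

lo=0 mid=0 hi=6
5=5: mid=1
2<5: swap(0,1), lo=1 mid=2 ⇒ [2, 5, 2, 2, 5, 2, 2]
2<5: swap(1,2), lo=2 mid=3 ⇒ [2, 2, 5, 2, 5, 2, 2]
2<5: swap(2,3), lo=3 mid=4 ⇒ [2, 2, 2, 5, 5, 2, 2]
5=5: mid=5
2<5: swap(3,5), lo=4 mid=6 ⇒ [2, 2, 2, 2, 5, 5, 2]
2<5: swap(4,6), lo=5 mid=7 ⇒ [2, 2, 2, 2, 2, 5, 5]
done. lo=5 hi=6; nums=[2, 2, 2, 2, 2, 5, 5]

(5, 6)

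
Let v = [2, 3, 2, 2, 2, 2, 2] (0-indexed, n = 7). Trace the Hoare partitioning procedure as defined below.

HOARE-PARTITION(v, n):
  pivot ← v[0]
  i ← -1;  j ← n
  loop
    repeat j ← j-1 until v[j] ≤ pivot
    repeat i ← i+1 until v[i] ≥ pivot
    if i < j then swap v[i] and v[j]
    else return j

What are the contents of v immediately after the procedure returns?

pivot = v[0] = 2; i = -1, j = 7
j→6 (v[6]=2≤2), i→0 (v[0]=2≥2); i<j, swap → [2, 3, 2, 2, 2, 2, 2]
j→5 (v[5]=2≤2), i→1 (v[1]=3≥2); i<j, swap → [2, 2, 2, 2, 2, 3, 2]
j→4 (v[4]=2≤2), i→2 (v[2]=2≥2); i<j, swap → [2, 2, 2, 2, 2, 3, 2]
j→3, i→3; i≥j, return j=3. v = [2, 2, 2, 2, 2, 3, 2]

[2, 2, 2, 2, 2, 3, 2]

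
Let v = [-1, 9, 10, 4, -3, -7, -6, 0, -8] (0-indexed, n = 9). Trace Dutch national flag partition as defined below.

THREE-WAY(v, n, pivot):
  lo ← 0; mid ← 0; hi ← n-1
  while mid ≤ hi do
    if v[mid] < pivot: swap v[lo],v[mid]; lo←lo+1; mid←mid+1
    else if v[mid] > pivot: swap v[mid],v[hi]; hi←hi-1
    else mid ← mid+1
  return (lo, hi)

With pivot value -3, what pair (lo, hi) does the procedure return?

(3, 3)

lo=0 mid=0 hi=8
-1>-3: swap(0,8), hi=7 ⇒ [-8, 9, 10, 4, -3, -7, -6, 0, -1]
-8<-3: swap(0,0), lo=1 mid=1 ⇒ [-8, 9, 10, 4, -3, -7, -6, 0, -1]
9>-3: swap(1,7), hi=6 ⇒ [-8, 0, 10, 4, -3, -7, -6, 9, -1]
0>-3: swap(1,6), hi=5 ⇒ [-8, -6, 10, 4, -3, -7, 0, 9, -1]
-6<-3: swap(1,1), lo=2 mid=2 ⇒ [-8, -6, 10, 4, -3, -7, 0, 9, -1]
10>-3: swap(2,5), hi=4 ⇒ [-8, -6, -7, 4, -3, 10, 0, 9, -1]
-7<-3: swap(2,2), lo=3 mid=3 ⇒ [-8, -6, -7, 4, -3, 10, 0, 9, -1]
4>-3: swap(3,4), hi=3 ⇒ [-8, -6, -7, -3, 4, 10, 0, 9, -1]
-3=-3: mid=4
done. lo=3 hi=3; v=[-8, -6, -7, -3, 4, 10, 0, 9, -1]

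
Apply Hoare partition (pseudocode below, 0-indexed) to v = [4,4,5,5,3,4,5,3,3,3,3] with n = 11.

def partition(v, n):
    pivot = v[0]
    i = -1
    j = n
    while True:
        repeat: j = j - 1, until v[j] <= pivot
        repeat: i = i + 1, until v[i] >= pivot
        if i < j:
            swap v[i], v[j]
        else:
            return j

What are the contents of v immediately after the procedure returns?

pivot=4
j stops at 10 (3), i stops at 0 (4); swap ⇒ [3,4,5,5,3,4,5,3,3,3,4]
j stops at 9 (3), i stops at 1 (4); swap ⇒ [3,3,5,5,3,4,5,3,3,4,4]
j stops at 8 (3), i stops at 2 (5); swap ⇒ [3,3,3,5,3,4,5,3,5,4,4]
j stops at 7 (3), i stops at 3 (5); swap ⇒ [3,3,3,3,3,4,5,5,5,4,4]
j stops at 5, i stops at 5; i≥j ⇒ return 5. v=[3,3,3,3,3,4,5,5,5,4,4]

[3,3,3,3,3,4,5,5,5,4,4]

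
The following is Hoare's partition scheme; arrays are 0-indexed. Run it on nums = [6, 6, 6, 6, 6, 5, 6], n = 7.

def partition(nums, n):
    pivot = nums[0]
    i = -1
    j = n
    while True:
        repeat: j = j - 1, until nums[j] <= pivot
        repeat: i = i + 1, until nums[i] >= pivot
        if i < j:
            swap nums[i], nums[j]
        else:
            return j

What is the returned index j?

3

pivot=6
j stops at 6 (6), i stops at 0 (6); swap ⇒ [6, 6, 6, 6, 6, 5, 6]
j stops at 5 (5), i stops at 1 (6); swap ⇒ [6, 5, 6, 6, 6, 6, 6]
j stops at 4 (6), i stops at 2 (6); swap ⇒ [6, 5, 6, 6, 6, 6, 6]
j stops at 3, i stops at 3; i≥j ⇒ return 3. nums=[6, 5, 6, 6, 6, 6, 6]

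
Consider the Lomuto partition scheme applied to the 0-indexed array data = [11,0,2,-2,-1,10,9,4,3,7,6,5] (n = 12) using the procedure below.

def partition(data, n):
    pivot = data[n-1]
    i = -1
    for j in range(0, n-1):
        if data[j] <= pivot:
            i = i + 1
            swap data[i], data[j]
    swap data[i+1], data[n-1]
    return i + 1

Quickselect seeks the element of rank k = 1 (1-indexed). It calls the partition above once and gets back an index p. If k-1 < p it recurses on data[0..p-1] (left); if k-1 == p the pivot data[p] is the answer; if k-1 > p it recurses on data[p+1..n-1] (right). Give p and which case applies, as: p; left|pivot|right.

6; left

pivot=5, i=-1
j=0: 11>5, skip
j=1: 0≤5, i=0, swap(0,1) ⇒ [0,11,2,-2,-1,10,9,4,3,7,6,5]
j=2: 2≤5, i=1, swap(1,2) ⇒ [0,2,11,-2,-1,10,9,4,3,7,6,5]
j=3: -2≤5, i=2, swap(2,3) ⇒ [0,2,-2,11,-1,10,9,4,3,7,6,5]
j=4: -1≤5, i=3, swap(3,4) ⇒ [0,2,-2,-1,11,10,9,4,3,7,6,5]
j=5: 10>5, skip
j=6: 9>5, skip
j=7: 4≤5, i=4, swap(4,7) ⇒ [0,2,-2,-1,4,10,9,11,3,7,6,5]
j=8: 3≤5, i=5, swap(5,8) ⇒ [0,2,-2,-1,4,3,9,11,10,7,6,5]
j=9: 7>5, skip
j=10: 6>5, skip
swap(6,11) ⇒ [0,2,-2,-1,4,3,5,11,10,7,6,9]; return 6
p = 6; k-1 = 0 < 6 ⇒ left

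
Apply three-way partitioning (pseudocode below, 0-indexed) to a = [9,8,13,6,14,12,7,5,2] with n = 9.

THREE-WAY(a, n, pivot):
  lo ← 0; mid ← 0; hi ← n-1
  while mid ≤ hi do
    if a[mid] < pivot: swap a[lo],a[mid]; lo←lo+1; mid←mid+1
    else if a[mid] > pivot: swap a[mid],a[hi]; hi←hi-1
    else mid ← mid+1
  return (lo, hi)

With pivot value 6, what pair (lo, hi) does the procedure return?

lo=0 mid=0 hi=8
9>6: swap(0,8), hi=7 ⇒ [2,8,13,6,14,12,7,5,9]
2<6: swap(0,0), lo=1 mid=1 ⇒ [2,8,13,6,14,12,7,5,9]
8>6: swap(1,7), hi=6 ⇒ [2,5,13,6,14,12,7,8,9]
5<6: swap(1,1), lo=2 mid=2 ⇒ [2,5,13,6,14,12,7,8,9]
13>6: swap(2,6), hi=5 ⇒ [2,5,7,6,14,12,13,8,9]
7>6: swap(2,5), hi=4 ⇒ [2,5,12,6,14,7,13,8,9]
12>6: swap(2,4), hi=3 ⇒ [2,5,14,6,12,7,13,8,9]
14>6: swap(2,3), hi=2 ⇒ [2,5,6,14,12,7,13,8,9]
6=6: mid=3
done. lo=2 hi=2; a=[2,5,6,14,12,7,13,8,9]

(2, 2)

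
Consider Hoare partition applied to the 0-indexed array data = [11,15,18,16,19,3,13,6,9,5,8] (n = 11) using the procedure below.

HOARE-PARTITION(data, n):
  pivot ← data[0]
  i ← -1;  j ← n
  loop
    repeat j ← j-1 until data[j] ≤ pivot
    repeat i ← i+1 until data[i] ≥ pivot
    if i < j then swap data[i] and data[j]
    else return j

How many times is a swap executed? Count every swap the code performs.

pivot=11
j stops at 10 (8), i stops at 0 (11); swap ⇒ [8,15,18,16,19,3,13,6,9,5,11]
j stops at 9 (5), i stops at 1 (15); swap ⇒ [8,5,18,16,19,3,13,6,9,15,11]
j stops at 8 (9), i stops at 2 (18); swap ⇒ [8,5,9,16,19,3,13,6,18,15,11]
j stops at 7 (6), i stops at 3 (16); swap ⇒ [8,5,9,6,19,3,13,16,18,15,11]
j stops at 5 (3), i stops at 4 (19); swap ⇒ [8,5,9,6,3,19,13,16,18,15,11]
j stops at 4, i stops at 5; i≥j ⇒ return 4. data=[8,5,9,6,3,19,13,16,18,15,11]

5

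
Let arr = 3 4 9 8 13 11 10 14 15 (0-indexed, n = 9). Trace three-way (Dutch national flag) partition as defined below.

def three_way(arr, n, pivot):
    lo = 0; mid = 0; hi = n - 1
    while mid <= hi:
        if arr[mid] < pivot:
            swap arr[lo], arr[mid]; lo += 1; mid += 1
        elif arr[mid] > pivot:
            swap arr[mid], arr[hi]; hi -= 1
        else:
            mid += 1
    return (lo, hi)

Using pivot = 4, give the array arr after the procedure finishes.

pivot = 4; lo=0, mid=0, hi=8
arr[mid]=3<4: swap arr[0],arr[0]; lo=1,mid=1 → 3 4 9 8 13 11 10 14 15
arr[mid]=4=4: mid=2
arr[mid]=9>4: swap arr[2],arr[8]; hi=7 → 3 4 15 8 13 11 10 14 9
arr[mid]=15>4: swap arr[2],arr[7]; hi=6 → 3 4 14 8 13 11 10 15 9
arr[mid]=14>4: swap arr[2],arr[6]; hi=5 → 3 4 10 8 13 11 14 15 9
arr[mid]=10>4: swap arr[2],arr[5]; hi=4 → 3 4 11 8 13 10 14 15 9
arr[mid]=11>4: swap arr[2],arr[4]; hi=3 → 3 4 13 8 11 10 14 15 9
arr[mid]=13>4: swap arr[2],arr[3]; hi=2 → 3 4 8 13 11 10 14 15 9
arr[mid]=8>4: swap arr[2],arr[2]; hi=1 → 3 4 8 13 11 10 14 15 9
end: lo=1, hi=1; arr = 3 4 8 13 11 10 14 15 9

3 4 8 13 11 10 14 15 9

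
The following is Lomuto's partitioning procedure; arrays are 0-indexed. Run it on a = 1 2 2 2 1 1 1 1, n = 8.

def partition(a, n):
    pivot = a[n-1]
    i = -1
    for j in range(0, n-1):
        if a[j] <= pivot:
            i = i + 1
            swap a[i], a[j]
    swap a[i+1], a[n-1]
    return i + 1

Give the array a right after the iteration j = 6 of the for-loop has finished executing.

1 1 1 1 2 2 2 1

pivot = a[7] = 1; i = -1
j=0: a[0]=1 ≤ 1 → i=0, swap a[0],a[0] (no change) → 1 2 2 2 1 1 1 1
j=1: a[1]=2 > 1 → no swap
j=2: a[2]=2 > 1 → no swap
j=3: a[3]=2 > 1 → no swap
j=4: a[4]=1 ≤ 1 → i=1, swap a[1],a[4] → 1 1 2 2 2 1 1 1
j=5: a[5]=1 ≤ 1 → i=2, swap a[2],a[5] → 1 1 1 2 2 2 1 1
j=6: a[6]=1 ≤ 1 → i=3, swap a[3],a[6] → 1 1 1 1 2 2 2 1
(after j=6) a = 1 1 1 1 2 2 2 1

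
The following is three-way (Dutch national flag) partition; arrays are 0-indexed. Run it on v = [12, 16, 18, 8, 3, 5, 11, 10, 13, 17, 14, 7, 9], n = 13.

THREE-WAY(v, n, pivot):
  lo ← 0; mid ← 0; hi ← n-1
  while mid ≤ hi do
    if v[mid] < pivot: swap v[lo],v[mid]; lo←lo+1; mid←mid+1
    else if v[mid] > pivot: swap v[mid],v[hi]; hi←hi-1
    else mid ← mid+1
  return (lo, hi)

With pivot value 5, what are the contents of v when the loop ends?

[3, 5, 8, 18, 16, 11, 10, 13, 17, 14, 7, 9, 12]

pivot = 5; lo=0, mid=0, hi=12
v[mid]=12>5: swap v[0],v[12]; hi=11 → [9, 16, 18, 8, 3, 5, 11, 10, 13, 17, 14, 7, 12]
v[mid]=9>5: swap v[0],v[11]; hi=10 → [7, 16, 18, 8, 3, 5, 11, 10, 13, 17, 14, 9, 12]
v[mid]=7>5: swap v[0],v[10]; hi=9 → [14, 16, 18, 8, 3, 5, 11, 10, 13, 17, 7, 9, 12]
v[mid]=14>5: swap v[0],v[9]; hi=8 → [17, 16, 18, 8, 3, 5, 11, 10, 13, 14, 7, 9, 12]
v[mid]=17>5: swap v[0],v[8]; hi=7 → [13, 16, 18, 8, 3, 5, 11, 10, 17, 14, 7, 9, 12]
v[mid]=13>5: swap v[0],v[7]; hi=6 → [10, 16, 18, 8, 3, 5, 11, 13, 17, 14, 7, 9, 12]
v[mid]=10>5: swap v[0],v[6]; hi=5 → [11, 16, 18, 8, 3, 5, 10, 13, 17, 14, 7, 9, 12]
v[mid]=11>5: swap v[0],v[5]; hi=4 → [5, 16, 18, 8, 3, 11, 10, 13, 17, 14, 7, 9, 12]
v[mid]=5=5: mid=1
v[mid]=16>5: swap v[1],v[4]; hi=3 → [5, 3, 18, 8, 16, 11, 10, 13, 17, 14, 7, 9, 12]
v[mid]=3<5: swap v[0],v[1]; lo=1,mid=2 → [3, 5, 18, 8, 16, 11, 10, 13, 17, 14, 7, 9, 12]
v[mid]=18>5: swap v[2],v[3]; hi=2 → [3, 5, 8, 18, 16, 11, 10, 13, 17, 14, 7, 9, 12]
v[mid]=8>5: swap v[2],v[2]; hi=1 → [3, 5, 8, 18, 16, 11, 10, 13, 17, 14, 7, 9, 12]
end: lo=1, hi=1; v = [3, 5, 8, 18, 16, 11, 10, 13, 17, 14, 7, 9, 12]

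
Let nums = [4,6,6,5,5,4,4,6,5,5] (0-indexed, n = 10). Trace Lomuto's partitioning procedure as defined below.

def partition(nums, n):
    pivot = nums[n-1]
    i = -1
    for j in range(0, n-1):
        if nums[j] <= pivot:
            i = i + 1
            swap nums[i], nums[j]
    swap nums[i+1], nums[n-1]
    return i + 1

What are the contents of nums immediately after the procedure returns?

[4,5,5,4,4,5,5,6,6,6]

pivot = nums[9] = 5; i = -1
j=0: nums[0]=4 ≤ 5 → i=0, swap nums[0],nums[0] (no change) → [4,6,6,5,5,4,4,6,5,5]
j=1: nums[1]=6 > 5 → no swap
j=2: nums[2]=6 > 5 → no swap
j=3: nums[3]=5 ≤ 5 → i=1, swap nums[1],nums[3] → [4,5,6,6,5,4,4,6,5,5]
j=4: nums[4]=5 ≤ 5 → i=2, swap nums[2],nums[4] → [4,5,5,6,6,4,4,6,5,5]
j=5: nums[5]=4 ≤ 5 → i=3, swap nums[3],nums[5] → [4,5,5,4,6,6,4,6,5,5]
j=6: nums[6]=4 ≤ 5 → i=4, swap nums[4],nums[6] → [4,5,5,4,4,6,6,6,5,5]
j=7: nums[7]=6 > 5 → no swap
j=8: nums[8]=5 ≤ 5 → i=5, swap nums[5],nums[8] → [4,5,5,4,4,5,6,6,6,5]
final swap nums[6],nums[9] → [4,5,5,4,4,5,5,6,6,6]; return 6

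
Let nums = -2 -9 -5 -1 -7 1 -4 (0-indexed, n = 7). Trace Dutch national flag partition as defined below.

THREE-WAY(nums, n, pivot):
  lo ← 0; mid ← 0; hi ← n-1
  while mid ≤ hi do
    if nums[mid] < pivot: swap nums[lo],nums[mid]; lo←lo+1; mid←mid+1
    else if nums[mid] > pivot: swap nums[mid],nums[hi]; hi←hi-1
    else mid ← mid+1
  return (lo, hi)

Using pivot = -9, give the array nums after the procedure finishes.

-9 -5 -1 -7 1 -4 -2

pivot = -9; lo=0, mid=0, hi=6
nums[mid]=-2>-9: swap nums[0],nums[6]; hi=5 → -4 -9 -5 -1 -7 1 -2
nums[mid]=-4>-9: swap nums[0],nums[5]; hi=4 → 1 -9 -5 -1 -7 -4 -2
nums[mid]=1>-9: swap nums[0],nums[4]; hi=3 → -7 -9 -5 -1 1 -4 -2
nums[mid]=-7>-9: swap nums[0],nums[3]; hi=2 → -1 -9 -5 -7 1 -4 -2
nums[mid]=-1>-9: swap nums[0],nums[2]; hi=1 → -5 -9 -1 -7 1 -4 -2
nums[mid]=-5>-9: swap nums[0],nums[1]; hi=0 → -9 -5 -1 -7 1 -4 -2
nums[mid]=-9=-9: mid=1
end: lo=0, hi=0; nums = -9 -5 -1 -7 1 -4 -2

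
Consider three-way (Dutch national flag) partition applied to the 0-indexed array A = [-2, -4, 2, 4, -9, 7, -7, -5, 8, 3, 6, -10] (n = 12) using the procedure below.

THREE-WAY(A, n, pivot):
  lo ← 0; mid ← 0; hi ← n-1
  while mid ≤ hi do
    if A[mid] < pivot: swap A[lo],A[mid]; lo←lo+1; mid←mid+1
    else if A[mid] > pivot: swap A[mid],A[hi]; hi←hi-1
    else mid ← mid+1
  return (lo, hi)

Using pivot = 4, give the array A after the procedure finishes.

[-2, -4, 2, -9, -10, -7, -5, 3, 4, 6, 8, 7]

lo=0 mid=0 hi=11
-2<4: swap(0,0), lo=1 mid=1 ⇒ [-2, -4, 2, 4, -9, 7, -7, -5, 8, 3, 6, -10]
-4<4: swap(1,1), lo=2 mid=2 ⇒ [-2, -4, 2, 4, -9, 7, -7, -5, 8, 3, 6, -10]
2<4: swap(2,2), lo=3 mid=3 ⇒ [-2, -4, 2, 4, -9, 7, -7, -5, 8, 3, 6, -10]
4=4: mid=4
-9<4: swap(3,4), lo=4 mid=5 ⇒ [-2, -4, 2, -9, 4, 7, -7, -5, 8, 3, 6, -10]
7>4: swap(5,11), hi=10 ⇒ [-2, -4, 2, -9, 4, -10, -7, -5, 8, 3, 6, 7]
-10<4: swap(4,5), lo=5 mid=6 ⇒ [-2, -4, 2, -9, -10, 4, -7, -5, 8, 3, 6, 7]
-7<4: swap(5,6), lo=6 mid=7 ⇒ [-2, -4, 2, -9, -10, -7, 4, -5, 8, 3, 6, 7]
-5<4: swap(6,7), lo=7 mid=8 ⇒ [-2, -4, 2, -9, -10, -7, -5, 4, 8, 3, 6, 7]
8>4: swap(8,10), hi=9 ⇒ [-2, -4, 2, -9, -10, -7, -5, 4, 6, 3, 8, 7]
6>4: swap(8,9), hi=8 ⇒ [-2, -4, 2, -9, -10, -7, -5, 4, 3, 6, 8, 7]
3<4: swap(7,8), lo=8 mid=9 ⇒ [-2, -4, 2, -9, -10, -7, -5, 3, 4, 6, 8, 7]
done. lo=8 hi=8; A=[-2, -4, 2, -9, -10, -7, -5, 3, 4, 6, 8, 7]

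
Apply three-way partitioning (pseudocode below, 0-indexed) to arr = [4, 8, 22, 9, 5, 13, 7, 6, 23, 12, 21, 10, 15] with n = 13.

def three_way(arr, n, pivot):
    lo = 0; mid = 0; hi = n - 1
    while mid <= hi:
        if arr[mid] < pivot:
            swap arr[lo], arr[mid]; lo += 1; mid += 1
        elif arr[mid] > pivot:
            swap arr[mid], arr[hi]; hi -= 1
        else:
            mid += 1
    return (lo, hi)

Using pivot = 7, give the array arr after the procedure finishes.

lo=0 mid=0 hi=12
4<7: swap(0,0), lo=1 mid=1 ⇒ [4, 8, 22, 9, 5, 13, 7, 6, 23, 12, 21, 10, 15]
8>7: swap(1,12), hi=11 ⇒ [4, 15, 22, 9, 5, 13, 7, 6, 23, 12, 21, 10, 8]
15>7: swap(1,11), hi=10 ⇒ [4, 10, 22, 9, 5, 13, 7, 6, 23, 12, 21, 15, 8]
10>7: swap(1,10), hi=9 ⇒ [4, 21, 22, 9, 5, 13, 7, 6, 23, 12, 10, 15, 8]
21>7: swap(1,9), hi=8 ⇒ [4, 12, 22, 9, 5, 13, 7, 6, 23, 21, 10, 15, 8]
12>7: swap(1,8), hi=7 ⇒ [4, 23, 22, 9, 5, 13, 7, 6, 12, 21, 10, 15, 8]
23>7: swap(1,7), hi=6 ⇒ [4, 6, 22, 9, 5, 13, 7, 23, 12, 21, 10, 15, 8]
6<7: swap(1,1), lo=2 mid=2 ⇒ [4, 6, 22, 9, 5, 13, 7, 23, 12, 21, 10, 15, 8]
22>7: swap(2,6), hi=5 ⇒ [4, 6, 7, 9, 5, 13, 22, 23, 12, 21, 10, 15, 8]
7=7: mid=3
9>7: swap(3,5), hi=4 ⇒ [4, 6, 7, 13, 5, 9, 22, 23, 12, 21, 10, 15, 8]
13>7: swap(3,4), hi=3 ⇒ [4, 6, 7, 5, 13, 9, 22, 23, 12, 21, 10, 15, 8]
5<7: swap(2,3), lo=3 mid=4 ⇒ [4, 6, 5, 7, 13, 9, 22, 23, 12, 21, 10, 15, 8]
done. lo=3 hi=3; arr=[4, 6, 5, 7, 13, 9, 22, 23, 12, 21, 10, 15, 8]

[4, 6, 5, 7, 13, 9, 22, 23, 12, 21, 10, 15, 8]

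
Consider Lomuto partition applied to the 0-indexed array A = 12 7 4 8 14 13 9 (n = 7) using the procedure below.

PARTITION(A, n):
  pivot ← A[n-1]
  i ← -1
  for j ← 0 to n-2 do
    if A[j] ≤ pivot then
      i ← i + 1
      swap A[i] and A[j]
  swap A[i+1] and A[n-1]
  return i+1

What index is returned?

3

pivot = A[6] = 9; i = -1
j=0: A[0]=12 > 9 → no swap
j=1: A[1]=7 ≤ 9 → i=0, swap A[0],A[1] → 7 12 4 8 14 13 9
j=2: A[2]=4 ≤ 9 → i=1, swap A[1],A[2] → 7 4 12 8 14 13 9
j=3: A[3]=8 ≤ 9 → i=2, swap A[2],A[3] → 7 4 8 12 14 13 9
j=4: A[4]=14 > 9 → no swap
j=5: A[5]=13 > 9 → no swap
final swap A[3],A[6] → 7 4 8 9 14 13 12; return 3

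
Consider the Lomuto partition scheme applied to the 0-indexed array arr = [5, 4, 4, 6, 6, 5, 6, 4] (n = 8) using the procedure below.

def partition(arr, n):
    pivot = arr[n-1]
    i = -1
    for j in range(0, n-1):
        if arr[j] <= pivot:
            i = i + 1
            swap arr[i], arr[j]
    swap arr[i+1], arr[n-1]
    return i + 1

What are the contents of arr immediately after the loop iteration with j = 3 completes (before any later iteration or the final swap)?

pivot=4, i=-1
j=0: 5>4, skip
j=1: 4≤4, i=0, swap(0,1) ⇒ [4, 5, 4, 6, 6, 5, 6, 4]
j=2: 4≤4, i=1, swap(1,2) ⇒ [4, 4, 5, 6, 6, 5, 6, 4]
j=3: 6>4, skip
(after j=3) arr = [4, 4, 5, 6, 6, 5, 6, 4]

[4, 4, 5, 6, 6, 5, 6, 4]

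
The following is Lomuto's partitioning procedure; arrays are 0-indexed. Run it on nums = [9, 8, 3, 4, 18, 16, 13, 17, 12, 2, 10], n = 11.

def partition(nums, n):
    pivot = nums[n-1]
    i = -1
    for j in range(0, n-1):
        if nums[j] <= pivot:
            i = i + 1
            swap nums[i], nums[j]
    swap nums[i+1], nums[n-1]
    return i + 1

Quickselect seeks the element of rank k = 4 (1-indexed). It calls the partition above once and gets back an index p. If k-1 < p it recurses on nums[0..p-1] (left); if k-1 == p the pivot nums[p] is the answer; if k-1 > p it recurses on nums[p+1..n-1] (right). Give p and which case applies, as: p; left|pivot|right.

pivot = nums[10] = 10; i = -1
j=0: nums[0]=9 ≤ 10 → i=0, swap nums[0],nums[0] (no change) → [9, 8, 3, 4, 18, 16, 13, 17, 12, 2, 10]
j=1: nums[1]=8 ≤ 10 → i=1, swap nums[1],nums[1] (no change) → [9, 8, 3, 4, 18, 16, 13, 17, 12, 2, 10]
j=2: nums[2]=3 ≤ 10 → i=2, swap nums[2],nums[2] (no change) → [9, 8, 3, 4, 18, 16, 13, 17, 12, 2, 10]
j=3: nums[3]=4 ≤ 10 → i=3, swap nums[3],nums[3] (no change) → [9, 8, 3, 4, 18, 16, 13, 17, 12, 2, 10]
j=4: nums[4]=18 > 10 → no swap
j=5: nums[5]=16 > 10 → no swap
j=6: nums[6]=13 > 10 → no swap
j=7: nums[7]=17 > 10 → no swap
j=8: nums[8]=12 > 10 → no swap
j=9: nums[9]=2 ≤ 10 → i=4, swap nums[4],nums[9] → [9, 8, 3, 4, 2, 16, 13, 17, 12, 18, 10]
final swap nums[5],nums[10] → [9, 8, 3, 4, 2, 10, 13, 17, 12, 18, 16]; return 5
p = 5; k-1 = 3 < 5 ⇒ left

5; left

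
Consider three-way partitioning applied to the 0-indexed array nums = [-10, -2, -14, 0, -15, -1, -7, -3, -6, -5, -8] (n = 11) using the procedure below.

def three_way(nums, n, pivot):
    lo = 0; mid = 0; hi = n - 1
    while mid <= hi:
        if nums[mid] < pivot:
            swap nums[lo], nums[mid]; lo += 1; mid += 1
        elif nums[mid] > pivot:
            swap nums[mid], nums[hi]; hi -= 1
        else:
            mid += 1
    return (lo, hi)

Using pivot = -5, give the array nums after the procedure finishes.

[-10, -8, -14, -15, -6, -7, -5, -3, -1, 0, -2]

pivot = -5; lo=0, mid=0, hi=10
nums[mid]=-10<-5: swap nums[0],nums[0]; lo=1,mid=1 → [-10, -2, -14, 0, -15, -1, -7, -3, -6, -5, -8]
nums[mid]=-2>-5: swap nums[1],nums[10]; hi=9 → [-10, -8, -14, 0, -15, -1, -7, -3, -6, -5, -2]
nums[mid]=-8<-5: swap nums[1],nums[1]; lo=2,mid=2 → [-10, -8, -14, 0, -15, -1, -7, -3, -6, -5, -2]
nums[mid]=-14<-5: swap nums[2],nums[2]; lo=3,mid=3 → [-10, -8, -14, 0, -15, -1, -7, -3, -6, -5, -2]
nums[mid]=0>-5: swap nums[3],nums[9]; hi=8 → [-10, -8, -14, -5, -15, -1, -7, -3, -6, 0, -2]
nums[mid]=-5=-5: mid=4
nums[mid]=-15<-5: swap nums[3],nums[4]; lo=4,mid=5 → [-10, -8, -14, -15, -5, -1, -7, -3, -6, 0, -2]
nums[mid]=-1>-5: swap nums[5],nums[8]; hi=7 → [-10, -8, -14, -15, -5, -6, -7, -3, -1, 0, -2]
nums[mid]=-6<-5: swap nums[4],nums[5]; lo=5,mid=6 → [-10, -8, -14, -15, -6, -5, -7, -3, -1, 0, -2]
nums[mid]=-7<-5: swap nums[5],nums[6]; lo=6,mid=7 → [-10, -8, -14, -15, -6, -7, -5, -3, -1, 0, -2]
nums[mid]=-3>-5: swap nums[7],nums[7]; hi=6 → [-10, -8, -14, -15, -6, -7, -5, -3, -1, 0, -2]
end: lo=6, hi=6; nums = [-10, -8, -14, -15, -6, -7, -5, -3, -1, 0, -2]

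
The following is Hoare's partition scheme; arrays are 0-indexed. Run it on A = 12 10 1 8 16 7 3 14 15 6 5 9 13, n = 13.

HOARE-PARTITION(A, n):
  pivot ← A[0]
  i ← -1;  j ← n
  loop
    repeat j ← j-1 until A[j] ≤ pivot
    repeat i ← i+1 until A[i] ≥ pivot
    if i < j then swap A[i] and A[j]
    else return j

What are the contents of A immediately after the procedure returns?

9 10 1 8 5 7 3 6 15 14 16 12 13

pivot = A[0] = 12; i = -1, j = 13
j→11 (A[11]=9≤12), i→0 (A[0]=12≥12); i<j, swap → 9 10 1 8 16 7 3 14 15 6 5 12 13
j→10 (A[10]=5≤12), i→4 (A[4]=16≥12); i<j, swap → 9 10 1 8 5 7 3 14 15 6 16 12 13
j→9 (A[9]=6≤12), i→7 (A[7]=14≥12); i<j, swap → 9 10 1 8 5 7 3 6 15 14 16 12 13
j→7, i→8; i≥j, return j=7. A = 9 10 1 8 5 7 3 6 15 14 16 12 13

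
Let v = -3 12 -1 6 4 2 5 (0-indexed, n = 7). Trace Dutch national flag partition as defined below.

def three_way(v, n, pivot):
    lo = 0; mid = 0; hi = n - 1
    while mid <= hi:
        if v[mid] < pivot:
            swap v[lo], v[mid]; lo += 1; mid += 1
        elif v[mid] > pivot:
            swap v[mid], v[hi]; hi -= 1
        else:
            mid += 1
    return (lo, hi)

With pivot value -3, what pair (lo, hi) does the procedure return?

(0, 0)

pivot = -3; lo=0, mid=0, hi=6
v[mid]=-3=-3: mid=1
v[mid]=12>-3: swap v[1],v[6]; hi=5 → -3 5 -1 6 4 2 12
v[mid]=5>-3: swap v[1],v[5]; hi=4 → -3 2 -1 6 4 5 12
v[mid]=2>-3: swap v[1],v[4]; hi=3 → -3 4 -1 6 2 5 12
v[mid]=4>-3: swap v[1],v[3]; hi=2 → -3 6 -1 4 2 5 12
v[mid]=6>-3: swap v[1],v[2]; hi=1 → -3 -1 6 4 2 5 12
v[mid]=-1>-3: swap v[1],v[1]; hi=0 → -3 -1 6 4 2 5 12
end: lo=0, hi=0; v = -3 -1 6 4 2 5 12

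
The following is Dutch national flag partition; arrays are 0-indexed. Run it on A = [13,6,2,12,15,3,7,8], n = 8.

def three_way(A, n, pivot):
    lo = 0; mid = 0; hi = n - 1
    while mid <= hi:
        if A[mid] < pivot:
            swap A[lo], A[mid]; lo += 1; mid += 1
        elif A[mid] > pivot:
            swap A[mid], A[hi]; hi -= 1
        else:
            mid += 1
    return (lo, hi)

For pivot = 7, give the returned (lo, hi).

(3, 3)

lo=0 mid=0 hi=7
13>7: swap(0,7), hi=6 ⇒ [8,6,2,12,15,3,7,13]
8>7: swap(0,6), hi=5 ⇒ [7,6,2,12,15,3,8,13]
7=7: mid=1
6<7: swap(0,1), lo=1 mid=2 ⇒ [6,7,2,12,15,3,8,13]
2<7: swap(1,2), lo=2 mid=3 ⇒ [6,2,7,12,15,3,8,13]
12>7: swap(3,5), hi=4 ⇒ [6,2,7,3,15,12,8,13]
3<7: swap(2,3), lo=3 mid=4 ⇒ [6,2,3,7,15,12,8,13]
15>7: swap(4,4), hi=3 ⇒ [6,2,3,7,15,12,8,13]
done. lo=3 hi=3; A=[6,2,3,7,15,12,8,13]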